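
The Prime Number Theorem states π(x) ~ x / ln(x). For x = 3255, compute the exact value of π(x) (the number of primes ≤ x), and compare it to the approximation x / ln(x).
π(3255) = 459;  x/ln(x) ≈ 402.45;  relative error ≈ 12.32%.

Directly count primes up to 3255: π(3255) = 459. The PNT approximation gives 3255/ln(3255) ≈ 3255/8.08795 ≈ 402.45. Relative error (π(x) − x/ln(x)) / π(x) ≈ 12.32%; the approximation is known to undercount slightly (Li(x) is a better estimate).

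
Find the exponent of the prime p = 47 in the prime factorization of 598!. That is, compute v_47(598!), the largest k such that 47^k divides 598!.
v_47(598!) = 12

Legendre's formula: v_p(n!) = Σ_{k ≥ 1} ⌊n / p^k⌋. For p = 47, n = 598, the terms are:
  ⌊598/47^1⌋ = ⌊598/47⌋ = 12
(the next term ⌊598/47^2⌋ = 0, terminating the sum). Summing: v_47(598!) = 12 = 12.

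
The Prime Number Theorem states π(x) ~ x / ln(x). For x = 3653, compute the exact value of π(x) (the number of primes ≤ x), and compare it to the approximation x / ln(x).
π(3653) = 510;  x/ln(x) ≈ 445.31;  relative error ≈ 12.68%.

Directly count primes up to 3653: π(3653) = 510. The PNT approximation gives 3653/ln(3653) ≈ 3653/8.20330 ≈ 445.31. Relative error (π(x) − x/ln(x)) / π(x) ≈ 12.68%; the approximation is known to undercount slightly (Li(x) is a better estimate).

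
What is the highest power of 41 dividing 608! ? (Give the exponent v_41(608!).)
v_41(608!) = 14

Legendre's formula: v_p(n!) = Σ_{k ≥ 1} ⌊n / p^k⌋. For p = 41, n = 608, the terms are:
  ⌊608/41^1⌋ = ⌊608/41⌋ = 14
(the next term ⌊608/41^2⌋ = 0, terminating the sum). Summing: v_41(608!) = 14 = 14.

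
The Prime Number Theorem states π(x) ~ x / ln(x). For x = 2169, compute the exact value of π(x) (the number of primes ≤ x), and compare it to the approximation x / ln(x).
π(2169) = 326;  x/ln(x) ≈ 282.35;  relative error ≈ 13.39%.

Directly count primes up to 2169: π(2169) = 326. The PNT approximation gives 2169/ln(2169) ≈ 2169/7.68202 ≈ 282.35. Relative error (π(x) − x/ln(x)) / π(x) ≈ 13.39%; the approximation is known to undercount slightly (Li(x) is a better estimate).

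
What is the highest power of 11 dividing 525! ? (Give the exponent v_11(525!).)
v_11(525!) = 51

Legendre's formula: v_p(n!) = Σ_{k ≥ 1} ⌊n / p^k⌋. For p = 11, n = 525, the terms are:
  ⌊525/11^1⌋ = ⌊525/11⌋ = 47
  ⌊525/11^2⌋ = ⌊525/121⌋ = 4
(the next term ⌊525/11^3⌋ = 0, terminating the sum). Summing: v_11(525!) = 47 + 4 = 51.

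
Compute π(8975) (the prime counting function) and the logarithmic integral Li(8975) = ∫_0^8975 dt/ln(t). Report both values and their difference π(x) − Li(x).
π(8975) = 1116;  Li(8975) ≈ 1134.20;  π(x) − Li(x) ≈ -18.20.

Direct count of primes ≤ 8975 gives π(8975) = 1116. Numerical evaluation of the logarithmic integral gives Li(8975) ≈ 1134.20. The difference π(x) − Li(x) ≈ -18.20 is typically negative for small/moderate x (Li(x) overestimates), though Littlewood's theorem shows this sign changes infinitely often.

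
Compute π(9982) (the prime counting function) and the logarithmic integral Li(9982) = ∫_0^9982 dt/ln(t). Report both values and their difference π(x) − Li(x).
π(9982) = 1229;  Li(9982) ≈ 1244.18;  π(x) − Li(x) ≈ -15.18.

Direct count of primes ≤ 9982 gives π(9982) = 1229. Numerical evaluation of the logarithmic integral gives Li(9982) ≈ 1244.18. The difference π(x) − Li(x) ≈ -15.18 is typically negative for small/moderate x (Li(x) overestimates), though Littlewood's theorem shows this sign changes infinitely often.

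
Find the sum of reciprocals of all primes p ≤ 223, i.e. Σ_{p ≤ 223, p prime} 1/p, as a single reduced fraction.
Σ 1/p = 718699639327957473429492425322377115938612460993073775465130392853544377727917042657991/367009731827331916465034565550136732339800312955331782619462457039988073311157667212930

π(223) = 48, so the primes ≤ 223 are [2, 3, 5, 7, 11, 13, 17, 19, 23, 29, 31, 37, 41, 43, 47, 53, 59, 61, 67, 71, 73, 79, 83, 89, 97, 101, 103, 107, 109, 113, 127, 131, 137, 139, 149, 151, 157, 163, 167, 173, 179, 181, 191, 193, 197, 199, 211, 223]. Summing 1/p over these primes: 718699639327957473429492425322377115938612460993073775465130392853544377727917042657991/367009731827331916465034565550136732339800312955331782619462457039988073311157667212930 ≈ 1.9583. Mertens estimate ln ln(223) + 0.2615 ≈ 1.9492.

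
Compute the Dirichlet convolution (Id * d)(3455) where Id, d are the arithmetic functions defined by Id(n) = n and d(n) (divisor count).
(Id * d)(3455) = 4851

Divisors of 3455: [1, 5, 691, 3455]. For each d | 3455:
  d = 1: Id(1) · d(3455/1) = 1 · 4 = 4
  d = 5: Id(5) · d(3455/5) = 5 · 2 = 10
  d = 691: Id(691) · d(3455/691) = 691 · 2 = 1382
  d = 3455: Id(3455) · d(3455/3455) = 3455 · 1 = 3455
Summing: (Id * d)(3455) = 4 + 10 + 1382 + 3455 = 4851.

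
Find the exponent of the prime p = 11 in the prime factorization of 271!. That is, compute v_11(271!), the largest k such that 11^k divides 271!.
v_11(271!) = 26

Legendre's formula: v_p(n!) = Σ_{k ≥ 1} ⌊n / p^k⌋. For p = 11, n = 271, the terms are:
  ⌊271/11^1⌋ = ⌊271/11⌋ = 24
  ⌊271/11^2⌋ = ⌊271/121⌋ = 2
(the next term ⌊271/11^3⌋ = 0, terminating the sum). Summing: v_11(271!) = 24 + 2 = 26.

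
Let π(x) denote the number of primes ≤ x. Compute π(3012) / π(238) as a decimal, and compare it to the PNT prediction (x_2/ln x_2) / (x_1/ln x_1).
π(3012)/π(238) = 432/51 ≈ 8.4706;  PNT prediction ≈ 8.6456.

π(238) = 51 and π(3012) = 432, so π(3012)/π(238) ≈ 8.4706. The PNT-predicted ratio is (3012/ln(3012)) / (238/ln(238)) ≈ 8.6456. The two agree to within a few percent, as expected.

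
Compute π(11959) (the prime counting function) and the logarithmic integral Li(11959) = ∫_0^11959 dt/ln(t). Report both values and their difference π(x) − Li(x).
π(11959) = 1434;  Li(11959) ≈ 1456.73;  π(x) − Li(x) ≈ -22.73.

Direct count of primes ≤ 11959 gives π(11959) = 1434. Numerical evaluation of the logarithmic integral gives Li(11959) ≈ 1456.73. The difference π(x) − Li(x) ≈ -22.73 is typically negative for small/moderate x (Li(x) overestimates), though Littlewood's theorem shows this sign changes infinitely often.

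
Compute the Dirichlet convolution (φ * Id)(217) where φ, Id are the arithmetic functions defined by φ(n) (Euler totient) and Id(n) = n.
(φ * Id)(217) = 793

Divisors of 217: [1, 7, 31, 217]. For each d | 217:
  d = 1: φ(1) · Id(217/1) = 1 · 217 = 217
  d = 7: φ(7) · Id(217/7) = 6 · 31 = 186
  d = 31: φ(31) · Id(217/31) = 30 · 7 = 210
  d = 217: φ(217) · Id(217/217) = 180 · 1 = 180
Summing: (φ * Id)(217) = 217 + 186 + 210 + 180 = 793.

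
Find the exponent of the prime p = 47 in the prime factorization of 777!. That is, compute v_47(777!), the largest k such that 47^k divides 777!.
v_47(777!) = 16

Legendre's formula: v_p(n!) = Σ_{k ≥ 1} ⌊n / p^k⌋. For p = 47, n = 777, the terms are:
  ⌊777/47^1⌋ = ⌊777/47⌋ = 16
(the next term ⌊777/47^2⌋ = 0, terminating the sum). Summing: v_47(777!) = 16 = 16.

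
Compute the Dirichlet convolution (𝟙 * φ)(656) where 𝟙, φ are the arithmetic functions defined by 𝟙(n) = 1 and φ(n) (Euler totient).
(𝟙 * φ)(656) = 656

Divisors of 656: [1, 2, 4, 8, 16, 41, 82, 164, 328, 656]. For each d | 656:
  d = 1: 𝟙(1) · φ(656/1) = 1 · 320 = 320
  d = 2: 𝟙(2) · φ(656/2) = 1 · 160 = 160
  d = 4: 𝟙(4) · φ(656/4) = 1 · 80 = 80
  d = 8: 𝟙(8) · φ(656/8) = 1 · 40 = 40
  d = 16: 𝟙(16) · φ(656/16) = 1 · 40 = 40
  d = 41: 𝟙(41) · φ(656/41) = 1 · 8 = 8
  d = 82: 𝟙(82) · φ(656/82) = 1 · 4 = 4
  d = 164: 𝟙(164) · φ(656/164) = 1 · 2 = 2
  d = 328: 𝟙(328) · φ(656/328) = 1 · 1 = 1
  d = 656: 𝟙(656) · φ(656/656) = 1 · 1 = 1
Summing: (𝟙 * φ)(656) = 320 + 160 + 80 + 40 + 40 + 8 + 4 + 2 + 1 + 1 = 656.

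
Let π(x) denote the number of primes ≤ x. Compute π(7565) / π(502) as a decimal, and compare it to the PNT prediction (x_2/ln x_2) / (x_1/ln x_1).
π(7565)/π(502) = 960/95 ≈ 10.1053;  PNT prediction ≈ 10.4926.

π(502) = 95 and π(7565) = 960, so π(7565)/π(502) ≈ 10.1053. The PNT-predicted ratio is (7565/ln(7565)) / (502/ln(502)) ≈ 10.4926. The two agree to within a few percent, as expected.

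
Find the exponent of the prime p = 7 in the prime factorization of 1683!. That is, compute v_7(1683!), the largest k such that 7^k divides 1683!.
v_7(1683!) = 278

Legendre's formula: v_p(n!) = Σ_{k ≥ 1} ⌊n / p^k⌋. For p = 7, n = 1683, the terms are:
  ⌊1683/7^1⌋ = ⌊1683/7⌋ = 240
  ⌊1683/7^2⌋ = ⌊1683/49⌋ = 34
  ⌊1683/7^3⌋ = ⌊1683/343⌋ = 4
(the next term ⌊1683/7^4⌋ = 0, terminating the sum). Summing: v_7(1683!) = 240 + 34 + 4 = 278.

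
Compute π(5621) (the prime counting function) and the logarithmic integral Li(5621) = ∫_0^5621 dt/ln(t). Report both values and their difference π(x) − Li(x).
π(5621) = 738;  Li(5621) ≈ 756.69;  π(x) − Li(x) ≈ -18.69.

Direct count of primes ≤ 5621 gives π(5621) = 738. Numerical evaluation of the logarithmic integral gives Li(5621) ≈ 756.69. The difference π(x) − Li(x) ≈ -18.69 is typically negative for small/moderate x (Li(x) overestimates), though Littlewood's theorem shows this sign changes infinitely often.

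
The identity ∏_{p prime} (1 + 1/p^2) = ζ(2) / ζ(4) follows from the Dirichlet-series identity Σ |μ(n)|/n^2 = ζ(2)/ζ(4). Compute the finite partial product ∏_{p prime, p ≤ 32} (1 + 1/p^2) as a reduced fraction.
∏ = 7292191856800000/4827887490090357

The primes p ≤ 32 are [2, 3, 5, 7, 11, 13, 17, 19, 23, 29, 31]. For each, (1 + 1/p^2) = (p^2 + 1)/p^2. Multiplying these fractions over p ∈ [2, 3, 5, 7, 11, 13, 17, 19, 23, 29, 31] gives 7292191856800000/4827887490090357. (In the limit P → ∞ this tends to ζ(2)/ζ(4).)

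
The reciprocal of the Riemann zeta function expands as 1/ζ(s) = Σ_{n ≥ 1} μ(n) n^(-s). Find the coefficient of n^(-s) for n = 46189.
μ(46189) = 1

Factor n = 46189 = 11 · 13 · 17 · 19. μ(n) = 0 if any exponent ≥ 2 (not squarefree); otherwise μ(n) = (−1)^{ω(n)} where ω(n) is the number of distinct prime factors. Applying: μ(46189) = 1.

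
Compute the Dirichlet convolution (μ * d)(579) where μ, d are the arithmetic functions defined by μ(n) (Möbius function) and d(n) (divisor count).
(μ * d)(579) = 1

Divisors of 579: [1, 3, 193, 579]. For each d | 579:
  d = 1: μ(1) · d(579/1) = 1 · 4 = 4
  d = 3: μ(3) · d(579/3) = -1 · 2 = -2
  d = 193: μ(193) · d(579/193) = -1 · 2 = -2
  d = 579: μ(579) · d(579/579) = 1 · 1 = 1
Summing: (μ * d)(579) = 4 + -2 + -2 + 1 = 1.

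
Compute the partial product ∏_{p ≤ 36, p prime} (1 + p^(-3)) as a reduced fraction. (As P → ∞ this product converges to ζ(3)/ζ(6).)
∏ = 123276368443014873612288/104343309932640260237195

The primes p ≤ 36 are [2, 3, 5, 7, 11, 13, 17, 19, 23, 29, 31]. For each, (1 + 1/p^3) = (p^3 + 1)/p^3. Multiplying these fractions over p ∈ [2, 3, 5, 7, 11, 13, 17, 19, 23, 29, 31] gives 123276368443014873612288/104343309932640260237195. (In the limit P → ∞ this tends to ζ(3)/ζ(6).)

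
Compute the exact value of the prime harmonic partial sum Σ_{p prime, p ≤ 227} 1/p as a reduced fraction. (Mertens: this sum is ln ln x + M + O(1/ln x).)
Σ 1/p = 163511827859273678384959815113729742050404828958383078813204061634794561817548326350576887/83311209124804345037562846379881038241134671040860314654617977748077292641632790457335110

π(227) = 49, so the primes ≤ 227 are [2, 3, 5, 7, 11, 13, 17, 19, 23, 29, 31, 37, 41, 43, 47, 53, 59, 61, 67, 71, 73, 79, 83, 89, 97, 101, 103, 107, 109, 113, 127, 131, 137, 139, 149, 151, 157, 163, 167, 173, 179, 181, 191, 193, 197, 199, 211, 223, 227]. Summing 1/p over these primes: 163511827859273678384959815113729742050404828958383078813204061634794561817548326350576887/83311209124804345037562846379881038241134671040860314654617977748077292641632790457335110 ≈ 1.9627. Mertens estimate ln ln(227) + 0.2615 ≈ 1.9525.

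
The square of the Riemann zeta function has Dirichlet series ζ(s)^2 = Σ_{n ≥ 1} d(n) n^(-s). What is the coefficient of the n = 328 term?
d(328) = 8

ζ(s)^2 = (Σ 1/m^s)(Σ 1/k^s). The coefficient of 1/n^s in the product is the number of ordered pairs (m, k) with mk = n, which equals d(n). For n = 328, divisors are [1, 2, 4, 8, 41, 82, 164, 328], so d(328) = 8.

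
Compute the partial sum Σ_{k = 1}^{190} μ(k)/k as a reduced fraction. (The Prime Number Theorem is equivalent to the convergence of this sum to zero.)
Σ μ(k)/k = -1459183896111278246169874869885831959629500714006451125737342992029796/142035428758040783755795107307202310691460987641167122512092410515331955

Values of μ(k) for 1 ≤ k ≤ 190: μ(1) = 1, μ(2) = -1, μ(3) = -1, μ(5) = -1, μ(6) = 1, μ(7) = -1, μ(10) = 1, μ(11) = -1, μ(13) = -1, μ(14) = 1, μ(15) = 1, μ(17) = -1, μ(19) = -1, μ(21) = 1, μ(22) = 1, μ(23) = -1, μ(26) = 1, μ(29) = -1, μ(30) = -1, μ(31) = -1, μ(33) = 1, μ(34) = 1, μ(35) = 1, μ(37) = -1, μ(38) = 1, μ(39) = 1, μ(41) = -1, μ(42) = -1, μ(43) = -1, μ(46) = 1, μ(47) = -1, μ(51) = 1, μ(53) = -1, μ(55) = 1, μ(57) = 1, μ(58) = 1, μ(59) = -1, μ(61) = -1, μ(62) = 1, μ(65) = 1, μ(66) = -1, μ(67) = -1, μ(69) = 1, μ(70) = -1, μ(71) = -1, μ(73) = -1, μ(74) = 1, μ(77) = 1, μ(78) = -1, μ(79) = -1, μ(82) = 1, μ(83) = -1, μ(85) = 1, μ(86) = 1, μ(87) = 1, μ(89) = -1, μ(91) = 1, μ(93) = 1, μ(94) = 1, μ(95) = 1, μ(97) = -1, μ(101) = -1, μ(102) = -1, μ(103) = -1, μ(105) = -1, μ(106) = 1, μ(107) = -1, μ(109) = -1, μ(110) = -1, μ(111) = 1, μ(113) = -1, μ(114) = -1, μ(115) = 1, μ(118) = 1, μ(119) = 1, μ(122) = 1, μ(123) = 1, μ(127) = -1, μ(129) = 1, μ(130) = -1, μ(131) = -1, μ(133) = 1, μ(134) = 1, μ(137) = -1, μ(138) = -1, μ(139) = -1, μ(141) = 1, μ(142) = 1, μ(143) = 1, μ(145) = 1, μ(146) = 1, μ(149) = -1, μ(151) = -1, μ(154) = -1, μ(155) = 1, μ(157) = -1, μ(158) = 1, μ(159) = 1, μ(161) = 1, μ(163) = -1, μ(165) = -1, μ(166) = 1, μ(167) = -1, μ(170) = -1, μ(173) = -1, μ(174) = -1, μ(177) = 1, μ(178) = 1, μ(179) = -1, μ(181) = -1, μ(182) = -1, μ(183) = 1, μ(185) = 1, μ(186) = -1, μ(187) = 1, μ(190) = -1, with μ = 0 on non-squarefree integers. Summing μ(k)/k for k where μ(k) ≠ 0 gives -1459183896111278246169874869885831959629500714006451125737342992029796/142035428758040783755795107307202310691460987641167122512092410515331955 ≈ -0.0103. (PNT ⟺ this sum → 0 as n → ∞.)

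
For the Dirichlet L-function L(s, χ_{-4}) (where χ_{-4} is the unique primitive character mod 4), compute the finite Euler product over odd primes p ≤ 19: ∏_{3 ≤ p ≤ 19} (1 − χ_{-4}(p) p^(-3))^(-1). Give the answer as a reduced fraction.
∏ = 2463517706231725/2542314678779904

The odd primes p ≤ 19 are [3, 5, 7, 11, 13, 17, 19]. For each, χ(p) = 1 if p ≡ 1 mod 4, χ(p) = −1 if p ≡ 3 mod 4. Taking (1 − χ(p)/p^3)^(-1) = p^3/(p^3 − χ(p)): (1 − (-1)/3^3)^(-1) · (1 − (1)/5^3)^(-1) · (1 − (-1)/7^3)^(-1) · (1 − (-1)/11^3)^(-1) · (1 − (1)/13^3)^(-1) · (1 − (1)/17^3)^(-1) · (1 − (-1)/19^3)^(-1) = 2463517706231725/2542314678779904.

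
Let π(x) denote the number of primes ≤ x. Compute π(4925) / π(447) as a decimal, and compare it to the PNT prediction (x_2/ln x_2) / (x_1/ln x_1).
π(4925)/π(447) = 657/86 ≈ 7.6395;  PNT prediction ≈ 7.9083.

π(447) = 86 and π(4925) = 657, so π(4925)/π(447) ≈ 7.6395. The PNT-predicted ratio is (4925/ln(4925)) / (447/ln(447)) ≈ 7.9083. The two agree to within a few percent, as expected.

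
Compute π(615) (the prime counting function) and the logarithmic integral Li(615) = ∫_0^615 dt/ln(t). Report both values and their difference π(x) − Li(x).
π(615) = 112;  Li(615) ≈ 119.99;  π(x) − Li(x) ≈ -7.99.

Direct count of primes ≤ 615 gives π(615) = 112. Numerical evaluation of the logarithmic integral gives Li(615) ≈ 119.99. The difference π(x) − Li(x) ≈ -7.99 is typically negative for small/moderate x (Li(x) overestimates), though Littlewood's theorem shows this sign changes infinitely often.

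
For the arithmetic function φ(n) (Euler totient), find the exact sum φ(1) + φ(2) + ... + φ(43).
Σ_{n ≤ 43} φ(n) = 584

Compute φ(n) for each 1 ≤ n ≤ 43: φ(1) = 1, φ(2) = 1, φ(3) = 2, φ(4) = 2, φ(5) = 4, φ(6) = 2, φ(7) = 6, φ(8) = 4, φ(9) = 6, φ(10) = 4, φ(11) = 10, φ(12) = 4, φ(13) = 12, φ(14) = 6, φ(15) = 8, φ(16) = 8, φ(17) = 16, φ(18) = 6, φ(19) = 18, φ(20) = 8, φ(21) = 12, φ(22) = 10, φ(23) = 22, φ(24) = 8, φ(25) = 20, φ(26) = 12, φ(27) = 18, φ(28) = 12, φ(29) = 28, φ(30) = 8, φ(31) = 30, φ(32) = 16, φ(33) = 20, φ(34) = 16, φ(35) = 24, φ(36) = 12, φ(37) = 36, φ(38) = 18, φ(39) = 24, φ(40) = 16, φ(41) = 40, φ(42) = 12, φ(43) = 42. Summing all 43 values: 584. (Average order: Σ_{n ≤ x} φ(n) ~ (3/π²) x². For x = 43, (3/π²)·43² ≈ 562.03.)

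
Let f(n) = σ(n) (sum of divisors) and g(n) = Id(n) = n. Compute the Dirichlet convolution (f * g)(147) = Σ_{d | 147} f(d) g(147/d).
(σ * Id)(147) = 1134

Divisors of 147: [1, 3, 7, 21, 49, 147]. For each d | 147:
  d = 1: σ(1) · Id(147/1) = 1 · 147 = 147
  d = 3: σ(3) · Id(147/3) = 4 · 49 = 196
  d = 7: σ(7) · Id(147/7) = 8 · 21 = 168
  d = 21: σ(21) · Id(147/21) = 32 · 7 = 224
  d = 49: σ(49) · Id(147/49) = 57 · 3 = 171
  d = 147: σ(147) · Id(147/147) = 228 · 1 = 228
Summing: (σ * Id)(147) = 147 + 196 + 168 + 224 + 171 + 228 = 1134.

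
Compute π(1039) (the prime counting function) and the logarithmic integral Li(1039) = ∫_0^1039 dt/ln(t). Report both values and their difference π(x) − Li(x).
π(1039) = 175;  Li(1039) ≈ 183.24;  π(x) − Li(x) ≈ -8.24.

Direct count of primes ≤ 1039 gives π(1039) = 175. Numerical evaluation of the logarithmic integral gives Li(1039) ≈ 183.24. The difference π(x) − Li(x) ≈ -8.24 is typically negative for small/moderate x (Li(x) overestimates), though Littlewood's theorem shows this sign changes infinitely often.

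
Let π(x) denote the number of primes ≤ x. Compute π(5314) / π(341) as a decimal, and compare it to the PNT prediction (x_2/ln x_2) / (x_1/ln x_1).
π(5314)/π(341) = 704/68 ≈ 10.3529;  PNT prediction ≈ 10.5946.

π(341) = 68 and π(5314) = 704, so π(5314)/π(341) ≈ 10.3529. The PNT-predicted ratio is (5314/ln(5314)) / (341/ln(341)) ≈ 10.5946. The two agree to within a few percent, as expected.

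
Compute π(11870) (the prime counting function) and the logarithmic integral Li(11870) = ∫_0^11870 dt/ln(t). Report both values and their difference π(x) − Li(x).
π(11870) = 1423;  Li(11870) ≈ 1447.25;  π(x) − Li(x) ≈ -24.25.

Direct count of primes ≤ 11870 gives π(11870) = 1423. Numerical evaluation of the logarithmic integral gives Li(11870) ≈ 1447.25. The difference π(x) − Li(x) ≈ -24.25 is typically negative for small/moderate x (Li(x) overestimates), though Littlewood's theorem shows this sign changes infinitely often.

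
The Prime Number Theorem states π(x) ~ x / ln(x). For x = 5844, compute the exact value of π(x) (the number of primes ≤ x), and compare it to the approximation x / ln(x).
π(5844) = 767;  x/ln(x) ≈ 673.80;  relative error ≈ 12.15%.

Directly count primes up to 5844: π(5844) = 767. The PNT approximation gives 5844/ln(5844) ≈ 5844/8.67317 ≈ 673.80. Relative error (π(x) − x/ln(x)) / π(x) ≈ 12.15%; the approximation is known to undercount slightly (Li(x) is a better estimate).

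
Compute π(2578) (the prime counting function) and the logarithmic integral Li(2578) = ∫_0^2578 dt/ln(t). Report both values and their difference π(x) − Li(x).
π(2578) = 375;  Li(2578) ≈ 389.56;  π(x) − Li(x) ≈ -14.56.

Direct count of primes ≤ 2578 gives π(2578) = 375. Numerical evaluation of the logarithmic integral gives Li(2578) ≈ 389.56. The difference π(x) − Li(x) ≈ -14.56 is typically negative for small/moderate x (Li(x) overestimates), though Littlewood's theorem shows this sign changes infinitely often.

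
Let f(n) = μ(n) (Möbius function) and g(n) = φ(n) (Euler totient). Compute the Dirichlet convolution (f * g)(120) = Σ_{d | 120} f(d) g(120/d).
(μ * φ)(120) = 6

Divisors of 120: [1, 2, 3, 4, 5, 6, 8, 10, 12, 15, 20, 24, 30, 40, 60, 120]. For each d | 120:
  d = 1: μ(1) · φ(120/1) = 1 · 32 = 32
  d = 2: μ(2) · φ(120/2) = -1 · 16 = -16
  d = 3: μ(3) · φ(120/3) = -1 · 16 = -16
  d = 4: μ(4) · φ(120/4) = 0 · 8 = 0
  d = 5: μ(5) · φ(120/5) = -1 · 8 = -8
  d = 6: μ(6) · φ(120/6) = 1 · 8 = 8
  d = 8: μ(8) · φ(120/8) = 0 · 8 = 0
  d = 10: μ(10) · φ(120/10) = 1 · 4 = 4
  d = 12: μ(12) · φ(120/12) = 0 · 4 = 0
  d = 15: μ(15) · φ(120/15) = 1 · 4 = 4
  d = 20: μ(20) · φ(120/20) = 0 · 2 = 0
  d = 24: μ(24) · φ(120/24) = 0 · 4 = 0
  d = 30: μ(30) · φ(120/30) = -1 · 2 = -2
  d = 40: μ(40) · φ(120/40) = 0 · 2 = 0
  d = 60: μ(60) · φ(120/60) = 0 · 1 = 0
  d = 120: μ(120) · φ(120/120) = 0 · 1 = 0
Summing: (μ * φ)(120) = 32 + -16 + -16 + 0 + -8 + 8 + 0 + 4 + 0 + 4 + 0 + 0 + -2 + 0 + 0 + 0 = 6.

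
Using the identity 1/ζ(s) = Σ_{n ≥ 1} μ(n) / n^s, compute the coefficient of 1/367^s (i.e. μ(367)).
μ(367) = -1

Factor n = 367 = 367. μ(n) = 0 if any exponent ≥ 2 (not squarefree); otherwise μ(n) = (−1)^{ω(n)} where ω(n) is the number of distinct prime factors. Applying: μ(367) = -1.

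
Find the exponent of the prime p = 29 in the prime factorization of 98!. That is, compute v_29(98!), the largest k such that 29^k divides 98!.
v_29(98!) = 3

Legendre's formula: v_p(n!) = Σ_{k ≥ 1} ⌊n / p^k⌋. For p = 29, n = 98, the terms are:
  ⌊98/29^1⌋ = ⌊98/29⌋ = 3
(the next term ⌊98/29^2⌋ = 0, terminating the sum). Summing: v_29(98!) = 3 = 3.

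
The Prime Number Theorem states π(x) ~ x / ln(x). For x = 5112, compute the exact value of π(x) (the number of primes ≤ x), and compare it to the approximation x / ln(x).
π(5112) = 683;  x/ln(x) ≈ 598.64;  relative error ≈ 12.35%.

Directly count primes up to 5112: π(5112) = 683. The PNT approximation gives 5112/ln(5112) ≈ 5112/8.53935 ≈ 598.64. Relative error (π(x) − x/ln(x)) / π(x) ≈ 12.35%; the approximation is known to undercount slightly (Li(x) is a better estimate).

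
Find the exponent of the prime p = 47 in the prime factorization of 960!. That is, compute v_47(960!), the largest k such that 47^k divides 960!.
v_47(960!) = 20

Legendre's formula: v_p(n!) = Σ_{k ≥ 1} ⌊n / p^k⌋. For p = 47, n = 960, the terms are:
  ⌊960/47^1⌋ = ⌊960/47⌋ = 20
(the next term ⌊960/47^2⌋ = 0, terminating the sum). Summing: v_47(960!) = 20 = 20.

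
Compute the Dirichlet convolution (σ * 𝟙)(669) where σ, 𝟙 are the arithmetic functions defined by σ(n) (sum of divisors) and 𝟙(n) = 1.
(σ * 𝟙)(669) = 1125

Divisors of 669: [1, 3, 223, 669]. For each d | 669:
  d = 1: σ(1) · 𝟙(669/1) = 1 · 1 = 1
  d = 3: σ(3) · 𝟙(669/3) = 4 · 1 = 4
  d = 223: σ(223) · 𝟙(669/223) = 224 · 1 = 224
  d = 669: σ(669) · 𝟙(669/669) = 896 · 1 = 896
Summing: (σ * 𝟙)(669) = 1 + 4 + 224 + 896 = 1125.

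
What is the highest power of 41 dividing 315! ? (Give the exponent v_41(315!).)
v_41(315!) = 7

Legendre's formula: v_p(n!) = Σ_{k ≥ 1} ⌊n / p^k⌋. For p = 41, n = 315, the terms are:
  ⌊315/41^1⌋ = ⌊315/41⌋ = 7
(the next term ⌊315/41^2⌋ = 0, terminating the sum). Summing: v_41(315!) = 7 = 7.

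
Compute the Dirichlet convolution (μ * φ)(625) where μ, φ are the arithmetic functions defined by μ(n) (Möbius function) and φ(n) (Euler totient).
(μ * φ)(625) = 400

Divisors of 625: [1, 5, 25, 125, 625]. For each d | 625:
  d = 1: μ(1) · φ(625/1) = 1 · 500 = 500
  d = 5: μ(5) · φ(625/5) = -1 · 100 = -100
  d = 25: μ(25) · φ(625/25) = 0 · 20 = 0
  d = 125: μ(125) · φ(625/125) = 0 · 4 = 0
  d = 625: μ(625) · φ(625/625) = 0 · 1 = 0
Summing: (μ * φ)(625) = 500 + -100 + 0 + 0 + 0 = 400.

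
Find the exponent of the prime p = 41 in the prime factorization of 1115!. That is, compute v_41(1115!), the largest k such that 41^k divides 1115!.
v_41(1115!) = 27

Legendre's formula: v_p(n!) = Σ_{k ≥ 1} ⌊n / p^k⌋. For p = 41, n = 1115, the terms are:
  ⌊1115/41^1⌋ = ⌊1115/41⌋ = 27
(the next term ⌊1115/41^2⌋ = 0, terminating the sum). Summing: v_41(1115!) = 27 = 27.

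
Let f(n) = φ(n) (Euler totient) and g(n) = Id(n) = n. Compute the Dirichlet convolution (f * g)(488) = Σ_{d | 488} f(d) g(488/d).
(φ * Id)(488) = 2420

Divisors of 488: [1, 2, 4, 8, 61, 122, 244, 488]. For each d | 488:
  d = 1: φ(1) · Id(488/1) = 1 · 488 = 488
  d = 2: φ(2) · Id(488/2) = 1 · 244 = 244
  d = 4: φ(4) · Id(488/4) = 2 · 122 = 244
  d = 8: φ(8) · Id(488/8) = 4 · 61 = 244
  d = 61: φ(61) · Id(488/61) = 60 · 8 = 480
  d = 122: φ(122) · Id(488/122) = 60 · 4 = 240
  d = 244: φ(244) · Id(488/244) = 120 · 2 = 240
  d = 488: φ(488) · Id(488/488) = 240 · 1 = 240
Summing: (φ * Id)(488) = 488 + 244 + 244 + 244 + 480 + 240 + 240 + 240 = 2420.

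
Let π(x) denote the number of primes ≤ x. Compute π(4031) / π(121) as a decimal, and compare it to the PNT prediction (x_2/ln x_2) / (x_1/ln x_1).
π(4031)/π(121) = 557/30 ≈ 18.5667;  PNT prediction ≈ 19.2450.

π(121) = 30 and π(4031) = 557, so π(4031)/π(121) ≈ 18.5667. The PNT-predicted ratio is (4031/ln(4031)) / (121/ln(121)) ≈ 19.2450. The two agree to within a few percent, as expected.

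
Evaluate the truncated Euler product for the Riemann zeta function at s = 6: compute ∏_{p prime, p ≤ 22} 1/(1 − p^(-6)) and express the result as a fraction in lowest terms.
∏ = 99475806666511821483705625/97780003061374251090837504

The primes p ≤ 22 are [2, 3, 5, 7, 11, 13, 17, 19]. For each prime, (1 − 1/p^6)^(-1) = p^6 / (p^6 − 1). The product is (1 − 1/2^6)^(-1), (1 − 1/3^6)^(-1), (1 − 1/5^6)^(-1), (1 − 1/7^6)^(-1), (1 − 1/11^6)^(-1), (1 − 1/13^6)^(-1), (1 − 1/17^6)^(-1), (1 − 1/19^6)^(-1) = ∏ p^6 / (p^6 − 1) = 99475806666511821483705625/97780003061374251090837504.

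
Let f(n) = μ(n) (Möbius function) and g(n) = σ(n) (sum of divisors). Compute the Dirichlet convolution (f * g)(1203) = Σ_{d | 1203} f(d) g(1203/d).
(μ * σ)(1203) = 1203

Divisors of 1203: [1, 3, 401, 1203]. For each d | 1203:
  d = 1: μ(1) · σ(1203/1) = 1 · 1608 = 1608
  d = 3: μ(3) · σ(1203/3) = -1 · 402 = -402
  d = 401: μ(401) · σ(1203/401) = -1 · 4 = -4
  d = 1203: μ(1203) · σ(1203/1203) = 1 · 1 = 1
Summing: (μ * σ)(1203) = 1608 + -402 + -4 + 1 = 1203.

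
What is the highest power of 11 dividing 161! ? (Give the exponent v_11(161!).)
v_11(161!) = 15

Legendre's formula: v_p(n!) = Σ_{k ≥ 1} ⌊n / p^k⌋. For p = 11, n = 161, the terms are:
  ⌊161/11^1⌋ = ⌊161/11⌋ = 14
  ⌊161/11^2⌋ = ⌊161/121⌋ = 1
(the next term ⌊161/11^3⌋ = 0, terminating the sum). Summing: v_11(161!) = 14 + 1 = 15.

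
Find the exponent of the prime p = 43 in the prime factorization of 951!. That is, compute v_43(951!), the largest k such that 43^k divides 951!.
v_43(951!) = 22

Legendre's formula: v_p(n!) = Σ_{k ≥ 1} ⌊n / p^k⌋. For p = 43, n = 951, the terms are:
  ⌊951/43^1⌋ = ⌊951/43⌋ = 22
(the next term ⌊951/43^2⌋ = 0, terminating the sum). Summing: v_43(951!) = 22 = 22.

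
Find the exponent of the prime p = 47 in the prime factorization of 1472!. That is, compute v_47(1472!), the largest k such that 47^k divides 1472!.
v_47(1472!) = 31

Legendre's formula: v_p(n!) = Σ_{k ≥ 1} ⌊n / p^k⌋. For p = 47, n = 1472, the terms are:
  ⌊1472/47^1⌋ = ⌊1472/47⌋ = 31
(the next term ⌊1472/47^2⌋ = 0, terminating the sum). Summing: v_47(1472!) = 31 = 31.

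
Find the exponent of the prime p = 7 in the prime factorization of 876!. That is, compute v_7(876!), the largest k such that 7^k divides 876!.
v_7(876!) = 144

Legendre's formula: v_p(n!) = Σ_{k ≥ 1} ⌊n / p^k⌋. For p = 7, n = 876, the terms are:
  ⌊876/7^1⌋ = ⌊876/7⌋ = 125
  ⌊876/7^2⌋ = ⌊876/49⌋ = 17
  ⌊876/7^3⌋ = ⌊876/343⌋ = 2
(the next term ⌊876/7^4⌋ = 0, terminating the sum). Summing: v_7(876!) = 125 + 17 + 2 = 144.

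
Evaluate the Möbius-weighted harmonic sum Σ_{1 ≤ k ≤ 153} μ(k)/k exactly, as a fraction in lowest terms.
Σ μ(k)/k = 498553581288971583508015817946071430122138094746515981177/75106511663943725776296745409664000450228387787452181363970

Values of μ(k) for 1 ≤ k ≤ 153: μ(1) = 1, μ(2) = -1, μ(3) = -1, μ(5) = -1, μ(6) = 1, μ(7) = -1, μ(10) = 1, μ(11) = -1, μ(13) = -1, μ(14) = 1, μ(15) = 1, μ(17) = -1, μ(19) = -1, μ(21) = 1, μ(22) = 1, μ(23) = -1, μ(26) = 1, μ(29) = -1, μ(30) = -1, μ(31) = -1, μ(33) = 1, μ(34) = 1, μ(35) = 1, μ(37) = -1, μ(38) = 1, μ(39) = 1, μ(41) = -1, μ(42) = -1, μ(43) = -1, μ(46) = 1, μ(47) = -1, μ(51) = 1, μ(53) = -1, μ(55) = 1, μ(57) = 1, μ(58) = 1, μ(59) = -1, μ(61) = -1, μ(62) = 1, μ(65) = 1, μ(66) = -1, μ(67) = -1, μ(69) = 1, μ(70) = -1, μ(71) = -1, μ(73) = -1, μ(74) = 1, μ(77) = 1, μ(78) = -1, μ(79) = -1, μ(82) = 1, μ(83) = -1, μ(85) = 1, μ(86) = 1, μ(87) = 1, μ(89) = -1, μ(91) = 1, μ(93) = 1, μ(94) = 1, μ(95) = 1, μ(97) = -1, μ(101) = -1, μ(102) = -1, μ(103) = -1, μ(105) = -1, μ(106) = 1, μ(107) = -1, μ(109) = -1, μ(110) = -1, μ(111) = 1, μ(113) = -1, μ(114) = -1, μ(115) = 1, μ(118) = 1, μ(119) = 1, μ(122) = 1, μ(123) = 1, μ(127) = -1, μ(129) = 1, μ(130) = -1, μ(131) = -1, μ(133) = 1, μ(134) = 1, μ(137) = -1, μ(138) = -1, μ(139) = -1, μ(141) = 1, μ(142) = 1, μ(143) = 1, μ(145) = 1, μ(146) = 1, μ(149) = -1, μ(151) = -1, with μ = 0 on non-squarefree integers. Summing μ(k)/k for k where μ(k) ≠ 0 gives 498553581288971583508015817946071430122138094746515981177/75106511663943725776296745409664000450228387787452181363970 ≈ 0.0066. (PNT ⟺ this sum → 0 as n → ∞.)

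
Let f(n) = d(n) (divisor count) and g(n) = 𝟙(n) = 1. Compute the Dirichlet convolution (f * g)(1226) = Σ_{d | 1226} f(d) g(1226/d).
(d * 𝟙)(1226) = 9

Divisors of 1226: [1, 2, 613, 1226]. For each d | 1226:
  d = 1: d(1) · 𝟙(1226/1) = 1 · 1 = 1
  d = 2: d(2) · 𝟙(1226/2) = 2 · 1 = 2
  d = 613: d(613) · 𝟙(1226/613) = 2 · 1 = 2
  d = 1226: d(1226) · 𝟙(1226/1226) = 4 · 1 = 4
Summing: (d * 𝟙)(1226) = 1 + 2 + 2 + 4 = 9.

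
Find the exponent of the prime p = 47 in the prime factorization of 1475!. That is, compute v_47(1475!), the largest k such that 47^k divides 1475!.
v_47(1475!) = 31

Legendre's formula: v_p(n!) = Σ_{k ≥ 1} ⌊n / p^k⌋. For p = 47, n = 1475, the terms are:
  ⌊1475/47^1⌋ = ⌊1475/47⌋ = 31
(the next term ⌊1475/47^2⌋ = 0, terminating the sum). Summing: v_47(1475!) = 31 = 31.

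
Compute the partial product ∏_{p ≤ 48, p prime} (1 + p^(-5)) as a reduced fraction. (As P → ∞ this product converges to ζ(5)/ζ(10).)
∏ = 77350420258916008694441522216355088445733760320747817275637792505856/74669957780522328018216335873020857442299719217280893302140029444835

The primes p ≤ 48 are [2, 3, 5, 7, 11, 13, 17, 19, 23, 29, 31, 37, 41, 43, 47]. For each, (1 + 1/p^5) = (p^5 + 1)/p^5. Multiplying these fractions over p ∈ [2, 3, 5, 7, 11, 13, 17, 19, 23, 29, 31, 37, 41, 43, 47] gives 77350420258916008694441522216355088445733760320747817275637792505856/74669957780522328018216335873020857442299719217280893302140029444835. (In the limit P → ∞ this tends to ζ(5)/ζ(10).)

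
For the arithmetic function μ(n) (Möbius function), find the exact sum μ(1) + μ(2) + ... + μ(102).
Σ_{n ≤ 102} μ(n) = -1

Compute μ(n) for each 1 ≤ n ≤ 102: μ(1) = 1, μ(2) = -1, μ(3) = -1, μ(4) = 0, μ(5) = -1, μ(6) = 1, μ(7) = -1, μ(8) = 0, μ(9) = 0, μ(10) = 1, μ(11) = -1, μ(12) = 0, μ(13) = -1, μ(14) = 1, μ(15) = 1, μ(16) = 0, μ(17) = -1, μ(18) = 0, μ(19) = -1, μ(20) = 0, μ(21) = 1, μ(22) = 1, μ(23) = -1, μ(24) = 0, μ(25) = 0, μ(26) = 1, μ(27) = 0, μ(28) = 0, μ(29) = -1, μ(30) = -1, μ(31) = -1, μ(32) = 0, μ(33) = 1, μ(34) = 1, μ(35) = 1, μ(36) = 0, μ(37) = -1, μ(38) = 1, μ(39) = 1, μ(40) = 0, μ(41) = -1, μ(42) = -1, μ(43) = -1, μ(44) = 0, μ(45) = 0, μ(46) = 1, μ(47) = -1, μ(48) = 0, μ(49) = 0, μ(50) = 0, μ(51) = 1, μ(52) = 0, μ(53) = -1, μ(54) = 0, μ(55) = 1, μ(56) = 0, μ(57) = 1, μ(58) = 1, μ(59) = -1, μ(60) = 0, μ(61) = -1, μ(62) = 1, μ(63) = 0, μ(64) = 0, μ(65) = 1, μ(66) = -1, μ(67) = -1, μ(68) = 0, μ(69) = 1, μ(70) = -1, μ(71) = -1, μ(72) = 0, μ(73) = -1, μ(74) = 1, μ(75) = 0, μ(76) = 0, μ(77) = 1, μ(78) = -1, μ(79) = -1, μ(80) = 0, μ(81) = 0, μ(82) = 1, μ(83) = -1, μ(84) = 0, μ(85) = 1, μ(86) = 1, μ(87) = 1, μ(88) = 0, μ(89) = -1, μ(90) = 0, μ(91) = 1, μ(92) = 0, μ(93) = 1, μ(94) = 1, μ(95) = 1, μ(96) = 0, μ(97) = -1, μ(98) = 0, μ(99) = 0, μ(100) = 0, μ(101) = -1, μ(102) = -1. Summing all 102 values: -1. (Mertens function M(x) = Σ_{n ≤ x} μ(n); on average M(x) should be small (PNT ⟺ M(x) = o(x)).)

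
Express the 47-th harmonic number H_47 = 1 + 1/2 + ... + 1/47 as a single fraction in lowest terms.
H_47 = 280682601097106968469/63245806209101973600

Direct summation: H_47 = 1 + 1/2 + ... + 1/47. The least common denominator is lcm(1, ..., 47) = 442720643463713815200; over this denominator the numerator is 442720643463713815200 + 221360321731856907600 + 147573547821237938400 + 110680160865928453800 + 88544128692742763040 + 73786773910618969200 + 63245806209101973600 + 55340080432964226900 + 49191182607079312800 + 44272064346371381520 + 40247331223973983200 + 36893386955309484600 + 34055434112593370400 + 31622903104550986800 + 29514709564247587680 + 27670040216482113450 + 26042390791983165600 + 24595591303539656400 + 23301086498090200800 + 22136032173185690760 + 21081935403033991200 + 20123665611986991600 + 19248723628857122400 + 18446693477654742300 + 17708825738548552608 + 17027717056296685200 + 16397060869026437600 + 15811451552275493400 + 15266229084955648800 + 14757354782123793840 + 14281311079474639200 + 13835020108241056725 + 13415777074657994400 + 13021195395991582800 + 12649161241820394720 + 12297795651769828200 + 11965422796316589600 + 11650543249045100400 + 11351811370864456800 + 11068016086592845380 + 10798064474724727200 + 10540967701516995600 + 10295828917760786400 + 10061832805993495800 + 9838236521415862560 + 9624361814428561200 + 9419588158802421600 = 1964778207679748779283, so H_47 = 1964778207679748779283/442720643463713815200; reducing by gcd(1964778207679748779283, 442720643463713815200) = 7 gives 280682601097106968469/63245806209101973600 ≈ 4.43796. (The PNT-adjacent estimate ln(47) + γ ≈ 4.42736 matches within O(1/n).)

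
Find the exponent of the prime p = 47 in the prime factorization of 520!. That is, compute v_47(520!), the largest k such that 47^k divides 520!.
v_47(520!) = 11

Legendre's formula: v_p(n!) = Σ_{k ≥ 1} ⌊n / p^k⌋. For p = 47, n = 520, the terms are:
  ⌊520/47^1⌋ = ⌊520/47⌋ = 11
(the next term ⌊520/47^2⌋ = 0, terminating the sum). Summing: v_47(520!) = 11 = 11.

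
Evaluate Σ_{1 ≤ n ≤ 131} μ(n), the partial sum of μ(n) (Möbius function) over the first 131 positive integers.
Σ_{n ≤ 131} μ(n) = -3

Compute μ(n) for each 1 ≤ n ≤ 131: μ(1) = 1, μ(2) = -1, μ(3) = -1, μ(4) = 0, μ(5) = -1, μ(6) = 1, μ(7) = -1, μ(8) = 0, μ(9) = 0, μ(10) = 1, μ(11) = -1, μ(12) = 0, μ(13) = -1, μ(14) = 1, μ(15) = 1, μ(16) = 0, μ(17) = -1, μ(18) = 0, μ(19) = -1, μ(20) = 0, μ(21) = 1, μ(22) = 1, μ(23) = -1, μ(24) = 0, μ(25) = 0, μ(26) = 1, μ(27) = 0, μ(28) = 0, μ(29) = -1, μ(30) = -1, μ(31) = -1, μ(32) = 0, μ(33) = 1, μ(34) = 1, μ(35) = 1, μ(36) = 0, μ(37) = -1, μ(38) = 1, μ(39) = 1, μ(40) = 0, μ(41) = -1, μ(42) = -1, μ(43) = -1, μ(44) = 0, μ(45) = 0, μ(46) = 1, μ(47) = -1, μ(48) = 0, μ(49) = 0, μ(50) = 0, μ(51) = 1, μ(52) = 0, μ(53) = -1, μ(54) = 0, μ(55) = 1, μ(56) = 0, μ(57) = 1, μ(58) = 1, μ(59) = -1, μ(60) = 0, μ(61) = -1, μ(62) = 1, μ(63) = 0, μ(64) = 0, μ(65) = 1, μ(66) = -1, μ(67) = -1, μ(68) = 0, μ(69) = 1, μ(70) = -1, μ(71) = -1, μ(72) = 0, μ(73) = -1, μ(74) = 1, μ(75) = 0, μ(76) = 0, μ(77) = 1, μ(78) = -1, μ(79) = -1, μ(80) = 0, μ(81) = 0, μ(82) = 1, μ(83) = -1, μ(84) = 0, μ(85) = 1, μ(86) = 1, μ(87) = 1, μ(88) = 0, μ(89) = -1, μ(90) = 0, μ(91) = 1, μ(92) = 0, μ(93) = 1, μ(94) = 1, μ(95) = 1, μ(96) = 0, μ(97) = -1, μ(98) = 0, μ(99) = 0, μ(100) = 0, μ(101) = -1, μ(102) = -1, μ(103) = -1, μ(104) = 0, μ(105) = -1, μ(106) = 1, μ(107) = -1, μ(108) = 0, μ(109) = -1, μ(110) = -1, μ(111) = 1, μ(112) = 0, μ(113) = -1, μ(114) = -1, μ(115) = 1, μ(116) = 0, μ(117) = 0, μ(118) = 1, μ(119) = 1, μ(120) = 0, μ(121) = 0, μ(122) = 1, μ(123) = 1, μ(124) = 0, μ(125) = 0, μ(126) = 0, μ(127) = -1, μ(128) = 0, μ(129) = 1, μ(130) = -1, μ(131) = -1. Summing all 131 values: -3. (Mertens function M(x) = Σ_{n ≤ x} μ(n); on average M(x) should be small (PNT ⟺ M(x) = o(x)).)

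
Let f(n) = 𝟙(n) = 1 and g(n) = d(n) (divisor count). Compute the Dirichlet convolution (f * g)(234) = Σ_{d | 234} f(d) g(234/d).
(𝟙 * d)(234) = 54

Divisors of 234: [1, 2, 3, 6, 9, 13, 18, 26, 39, 78, 117, 234]. For each d | 234:
  d = 1: 𝟙(1) · d(234/1) = 1 · 12 = 12
  d = 2: 𝟙(2) · d(234/2) = 1 · 6 = 6
  d = 3: 𝟙(3) · d(234/3) = 1 · 8 = 8
  d = 6: 𝟙(6) · d(234/6) = 1 · 4 = 4
  d = 9: 𝟙(9) · d(234/9) = 1 · 4 = 4
  d = 13: 𝟙(13) · d(234/13) = 1 · 6 = 6
  d = 18: 𝟙(18) · d(234/18) = 1 · 2 = 2
  d = 26: 𝟙(26) · d(234/26) = 1 · 3 = 3
  d = 39: 𝟙(39) · d(234/39) = 1 · 4 = 4
  d = 78: 𝟙(78) · d(234/78) = 1 · 2 = 2
  d = 117: 𝟙(117) · d(234/117) = 1 · 2 = 2
  d = 234: 𝟙(234) · d(234/234) = 1 · 1 = 1
Summing: (𝟙 * d)(234) = 12 + 6 + 8 + 4 + 4 + 6 + 2 + 3 + 4 + 2 + 2 + 1 = 54.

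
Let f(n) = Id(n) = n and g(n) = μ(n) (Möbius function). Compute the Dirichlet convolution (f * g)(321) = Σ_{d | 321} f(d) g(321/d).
(Id * μ)(321) = 212

Divisors of 321: [1, 3, 107, 321]. For each d | 321:
  d = 1: Id(1) · μ(321/1) = 1 · 1 = 1
  d = 3: Id(3) · μ(321/3) = 3 · -1 = -3
  d = 107: Id(107) · μ(321/107) = 107 · -1 = -107
  d = 321: Id(321) · μ(321/321) = 321 · 1 = 321
Summing: (Id * μ)(321) = 1 + -3 + -107 + 321 = 212.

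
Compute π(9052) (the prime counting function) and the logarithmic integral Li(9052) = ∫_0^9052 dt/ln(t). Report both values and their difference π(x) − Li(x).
π(9052) = 1125;  Li(9052) ≈ 1142.66;  π(x) − Li(x) ≈ -17.66.

Direct count of primes ≤ 9052 gives π(9052) = 1125. Numerical evaluation of the logarithmic integral gives Li(9052) ≈ 1142.66. The difference π(x) − Li(x) ≈ -17.66 is typically negative for small/moderate x (Li(x) overestimates), though Littlewood's theorem shows this sign changes infinitely often.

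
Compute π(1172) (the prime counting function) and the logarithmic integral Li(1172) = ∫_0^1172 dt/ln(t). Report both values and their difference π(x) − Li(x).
π(1172) = 193;  Li(1172) ≈ 202.22;  π(x) − Li(x) ≈ -9.22.

Direct count of primes ≤ 1172 gives π(1172) = 193. Numerical evaluation of the logarithmic integral gives Li(1172) ≈ 202.22. The difference π(x) − Li(x) ≈ -9.22 is typically negative for small/moderate x (Li(x) overestimates), though Littlewood's theorem shows this sign changes infinitely often.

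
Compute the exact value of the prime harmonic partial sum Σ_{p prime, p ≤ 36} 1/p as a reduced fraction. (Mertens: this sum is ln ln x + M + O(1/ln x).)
Σ 1/p = 314016924901/200560490130

π(36) = 11, so the primes ≤ 36 are [2, 3, 5, 7, 11, 13, 17, 19, 23, 29, 31]. Summing 1/p over these primes: 314016924901/200560490130 ≈ 1.5657. Mertens estimate ln ln(36) + 0.2615 ≈ 1.5378.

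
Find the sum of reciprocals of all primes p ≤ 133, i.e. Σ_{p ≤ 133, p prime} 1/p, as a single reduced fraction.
Σ 1/p = 980956909242278731029785409368357903506317057050081/525896479052627740771371797072411912900610967452630

π(133) = 32, so the primes ≤ 133 are [2, 3, 5, 7, 11, 13, 17, 19, 23, 29, 31, 37, 41, 43, 47, 53, 59, 61, 67, 71, 73, 79, 83, 89, 97, 101, 103, 107, 109, 113, 127, 131]. Summing 1/p over these primes: 980956909242278731029785409368357903506317057050081/525896479052627740771371797072411912900610967452630 ≈ 1.8653. Mertens estimate ln ln(133) + 0.2615 ≈ 1.8488.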